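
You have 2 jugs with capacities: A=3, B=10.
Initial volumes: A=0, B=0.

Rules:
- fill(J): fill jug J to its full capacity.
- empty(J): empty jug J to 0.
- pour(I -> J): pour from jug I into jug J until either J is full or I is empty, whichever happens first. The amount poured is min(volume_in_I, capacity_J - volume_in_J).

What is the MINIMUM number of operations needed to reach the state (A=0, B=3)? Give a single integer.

Answer: 2

Derivation:
BFS from (A=0, B=0). One shortest path:
  1. fill(A) -> (A=3 B=0)
  2. pour(A -> B) -> (A=0 B=3)
Reached target in 2 moves.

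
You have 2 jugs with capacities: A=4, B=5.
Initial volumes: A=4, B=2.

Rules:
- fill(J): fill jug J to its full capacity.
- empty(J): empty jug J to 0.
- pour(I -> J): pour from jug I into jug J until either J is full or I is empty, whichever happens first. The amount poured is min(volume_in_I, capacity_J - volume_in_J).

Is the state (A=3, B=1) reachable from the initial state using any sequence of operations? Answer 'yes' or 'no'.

BFS explored all 18 reachable states.
Reachable set includes: (0,0), (0,1), (0,2), (0,3), (0,4), (0,5), (1,0), (1,5), (2,0), (2,5), (3,0), (3,5) ...
Target (A=3, B=1) not in reachable set → no.

Answer: no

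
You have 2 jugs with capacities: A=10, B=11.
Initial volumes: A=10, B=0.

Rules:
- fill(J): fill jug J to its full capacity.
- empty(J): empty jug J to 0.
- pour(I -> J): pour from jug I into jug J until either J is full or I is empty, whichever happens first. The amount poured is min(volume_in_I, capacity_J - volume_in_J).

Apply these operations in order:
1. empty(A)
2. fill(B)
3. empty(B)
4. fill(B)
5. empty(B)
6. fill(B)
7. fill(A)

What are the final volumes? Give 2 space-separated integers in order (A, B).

Step 1: empty(A) -> (A=0 B=0)
Step 2: fill(B) -> (A=0 B=11)
Step 3: empty(B) -> (A=0 B=0)
Step 4: fill(B) -> (A=0 B=11)
Step 5: empty(B) -> (A=0 B=0)
Step 6: fill(B) -> (A=0 B=11)
Step 7: fill(A) -> (A=10 B=11)

Answer: 10 11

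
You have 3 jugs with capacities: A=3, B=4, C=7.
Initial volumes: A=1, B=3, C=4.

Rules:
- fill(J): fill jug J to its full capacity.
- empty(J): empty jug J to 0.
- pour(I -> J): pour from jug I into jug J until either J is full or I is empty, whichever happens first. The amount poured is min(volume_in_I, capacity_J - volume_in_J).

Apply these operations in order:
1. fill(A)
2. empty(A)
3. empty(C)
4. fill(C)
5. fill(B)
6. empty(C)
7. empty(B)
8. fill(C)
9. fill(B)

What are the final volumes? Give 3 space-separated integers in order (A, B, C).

Step 1: fill(A) -> (A=3 B=3 C=4)
Step 2: empty(A) -> (A=0 B=3 C=4)
Step 3: empty(C) -> (A=0 B=3 C=0)
Step 4: fill(C) -> (A=0 B=3 C=7)
Step 5: fill(B) -> (A=0 B=4 C=7)
Step 6: empty(C) -> (A=0 B=4 C=0)
Step 7: empty(B) -> (A=0 B=0 C=0)
Step 8: fill(C) -> (A=0 B=0 C=7)
Step 9: fill(B) -> (A=0 B=4 C=7)

Answer: 0 4 7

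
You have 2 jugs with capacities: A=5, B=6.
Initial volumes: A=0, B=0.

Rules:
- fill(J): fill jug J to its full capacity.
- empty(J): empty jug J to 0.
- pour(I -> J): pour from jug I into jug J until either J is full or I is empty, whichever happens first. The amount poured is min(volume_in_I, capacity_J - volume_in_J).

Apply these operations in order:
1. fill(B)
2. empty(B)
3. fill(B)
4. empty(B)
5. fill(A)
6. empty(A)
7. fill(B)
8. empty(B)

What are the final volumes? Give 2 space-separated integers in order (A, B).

Step 1: fill(B) -> (A=0 B=6)
Step 2: empty(B) -> (A=0 B=0)
Step 3: fill(B) -> (A=0 B=6)
Step 4: empty(B) -> (A=0 B=0)
Step 5: fill(A) -> (A=5 B=0)
Step 6: empty(A) -> (A=0 B=0)
Step 7: fill(B) -> (A=0 B=6)
Step 8: empty(B) -> (A=0 B=0)

Answer: 0 0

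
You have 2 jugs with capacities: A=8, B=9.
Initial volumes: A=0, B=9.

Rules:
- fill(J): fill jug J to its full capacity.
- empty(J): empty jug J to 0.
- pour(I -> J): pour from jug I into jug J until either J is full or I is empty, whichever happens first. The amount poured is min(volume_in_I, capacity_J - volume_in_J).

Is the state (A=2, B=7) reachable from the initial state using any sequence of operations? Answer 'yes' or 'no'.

Answer: no

Derivation:
BFS explored all 34 reachable states.
Reachable set includes: (0,0), (0,1), (0,2), (0,3), (0,4), (0,5), (0,6), (0,7), (0,8), (0,9), (1,0), (1,9) ...
Target (A=2, B=7) not in reachable set → no.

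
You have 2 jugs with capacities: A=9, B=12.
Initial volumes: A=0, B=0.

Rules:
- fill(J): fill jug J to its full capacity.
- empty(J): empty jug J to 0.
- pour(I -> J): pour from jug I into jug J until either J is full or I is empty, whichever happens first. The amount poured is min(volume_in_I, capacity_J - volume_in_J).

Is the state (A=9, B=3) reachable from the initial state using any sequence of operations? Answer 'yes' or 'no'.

Answer: yes

Derivation:
BFS from (A=0, B=0):
  1. fill(B) -> (A=0 B=12)
  2. pour(B -> A) -> (A=9 B=3)
Target reached → yes.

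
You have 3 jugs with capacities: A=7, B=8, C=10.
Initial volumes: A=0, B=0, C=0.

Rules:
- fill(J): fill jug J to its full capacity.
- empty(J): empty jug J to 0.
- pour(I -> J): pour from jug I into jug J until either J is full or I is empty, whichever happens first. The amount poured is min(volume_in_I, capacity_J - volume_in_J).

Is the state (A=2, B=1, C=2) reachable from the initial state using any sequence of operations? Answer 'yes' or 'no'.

BFS explored all 414 reachable states.
Reachable set includes: (0,0,0), (0,0,1), (0,0,2), (0,0,3), (0,0,4), (0,0,5), (0,0,6), (0,0,7), (0,0,8), (0,0,9), (0,0,10), (0,1,0) ...
Target (A=2, B=1, C=2) not in reachable set → no.

Answer: no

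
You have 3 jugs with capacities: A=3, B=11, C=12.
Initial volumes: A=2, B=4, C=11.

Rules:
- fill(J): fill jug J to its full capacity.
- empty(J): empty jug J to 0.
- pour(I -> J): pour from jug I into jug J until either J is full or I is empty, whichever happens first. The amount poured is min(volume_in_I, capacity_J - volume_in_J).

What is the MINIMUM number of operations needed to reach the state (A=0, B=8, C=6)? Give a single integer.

BFS from (A=2, B=4, C=11). One shortest path:
  1. pour(A -> B) -> (A=0 B=6 C=11)
  2. pour(C -> B) -> (A=0 B=11 C=6)
  3. pour(B -> A) -> (A=3 B=8 C=6)
  4. empty(A) -> (A=0 B=8 C=6)
Reached target in 4 moves.

Answer: 4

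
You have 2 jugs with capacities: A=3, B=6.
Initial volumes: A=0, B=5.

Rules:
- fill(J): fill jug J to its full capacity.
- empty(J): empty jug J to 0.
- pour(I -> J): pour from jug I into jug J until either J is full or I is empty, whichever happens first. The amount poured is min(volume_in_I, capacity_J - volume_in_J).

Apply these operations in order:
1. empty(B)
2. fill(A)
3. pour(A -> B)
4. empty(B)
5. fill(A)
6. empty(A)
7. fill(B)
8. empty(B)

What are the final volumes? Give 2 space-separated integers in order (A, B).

Answer: 0 0

Derivation:
Step 1: empty(B) -> (A=0 B=0)
Step 2: fill(A) -> (A=3 B=0)
Step 3: pour(A -> B) -> (A=0 B=3)
Step 4: empty(B) -> (A=0 B=0)
Step 5: fill(A) -> (A=3 B=0)
Step 6: empty(A) -> (A=0 B=0)
Step 7: fill(B) -> (A=0 B=6)
Step 8: empty(B) -> (A=0 B=0)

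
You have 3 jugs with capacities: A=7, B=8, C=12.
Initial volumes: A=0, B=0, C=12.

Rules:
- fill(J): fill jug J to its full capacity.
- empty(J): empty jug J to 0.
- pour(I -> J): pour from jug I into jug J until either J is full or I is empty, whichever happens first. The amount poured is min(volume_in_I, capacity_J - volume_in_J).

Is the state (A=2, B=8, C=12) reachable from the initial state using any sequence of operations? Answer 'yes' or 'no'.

Answer: yes

Derivation:
BFS from (A=0, B=0, C=12):
  1. fill(A) -> (A=7 B=0 C=12)
  2. fill(B) -> (A=7 B=8 C=12)
  3. empty(C) -> (A=7 B=8 C=0)
  4. pour(A -> C) -> (A=0 B=8 C=7)
  5. fill(A) -> (A=7 B=8 C=7)
  6. pour(A -> C) -> (A=2 B=8 C=12)
Target reached → yes.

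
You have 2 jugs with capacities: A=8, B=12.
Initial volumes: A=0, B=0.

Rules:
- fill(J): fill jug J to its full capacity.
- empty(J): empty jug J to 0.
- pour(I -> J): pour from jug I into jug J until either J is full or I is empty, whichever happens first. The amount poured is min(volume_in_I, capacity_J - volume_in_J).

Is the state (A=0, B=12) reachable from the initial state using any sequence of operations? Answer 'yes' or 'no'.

Answer: yes

Derivation:
BFS from (A=0, B=0):
  1. fill(B) -> (A=0 B=12)
Target reached → yes.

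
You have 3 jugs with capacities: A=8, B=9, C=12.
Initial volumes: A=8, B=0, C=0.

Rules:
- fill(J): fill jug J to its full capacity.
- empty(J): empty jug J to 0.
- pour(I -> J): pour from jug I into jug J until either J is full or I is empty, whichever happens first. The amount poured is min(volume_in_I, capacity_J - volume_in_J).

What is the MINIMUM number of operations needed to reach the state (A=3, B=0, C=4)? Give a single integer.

Answer: 7

Derivation:
BFS from (A=8, B=0, C=0). One shortest path:
  1. pour(A -> B) -> (A=0 B=8 C=0)
  2. fill(A) -> (A=8 B=8 C=0)
  3. pour(A -> C) -> (A=0 B=8 C=8)
  4. pour(B -> C) -> (A=0 B=4 C=12)
  5. pour(C -> A) -> (A=8 B=4 C=4)
  6. pour(A -> B) -> (A=3 B=9 C=4)
  7. empty(B) -> (A=3 B=0 C=4)
Reached target in 7 moves.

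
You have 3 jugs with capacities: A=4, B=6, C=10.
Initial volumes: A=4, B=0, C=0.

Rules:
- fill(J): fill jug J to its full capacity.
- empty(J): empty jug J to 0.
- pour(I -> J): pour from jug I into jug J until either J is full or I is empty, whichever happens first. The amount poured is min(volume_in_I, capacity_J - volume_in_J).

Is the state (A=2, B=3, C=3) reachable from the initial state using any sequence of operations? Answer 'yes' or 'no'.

BFS explored all 64 reachable states.
Reachable set includes: (0,0,0), (0,0,2), (0,0,4), (0,0,6), (0,0,8), (0,0,10), (0,2,0), (0,2,2), (0,2,4), (0,2,6), (0,2,8), (0,2,10) ...
Target (A=2, B=3, C=3) not in reachable set → no.

Answer: no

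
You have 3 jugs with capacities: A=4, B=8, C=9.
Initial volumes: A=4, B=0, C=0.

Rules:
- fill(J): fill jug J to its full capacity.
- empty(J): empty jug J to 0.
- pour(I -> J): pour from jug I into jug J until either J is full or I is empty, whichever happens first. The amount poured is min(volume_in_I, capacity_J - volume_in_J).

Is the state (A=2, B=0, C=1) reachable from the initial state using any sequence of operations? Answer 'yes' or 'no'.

Answer: yes

Derivation:
BFS from (A=4, B=0, C=0):
  1. fill(B) -> (A=4 B=8 C=0)
  2. pour(B -> C) -> (A=4 B=0 C=8)
  3. fill(B) -> (A=4 B=8 C=8)
  4. pour(A -> C) -> (A=3 B=8 C=9)
  5. empty(C) -> (A=3 B=8 C=0)
  6. pour(B -> C) -> (A=3 B=0 C=8)
  7. pour(A -> C) -> (A=2 B=0 C=9)
  8. pour(C -> B) -> (A=2 B=8 C=1)
  9. empty(B) -> (A=2 B=0 C=1)
Target reached → yes.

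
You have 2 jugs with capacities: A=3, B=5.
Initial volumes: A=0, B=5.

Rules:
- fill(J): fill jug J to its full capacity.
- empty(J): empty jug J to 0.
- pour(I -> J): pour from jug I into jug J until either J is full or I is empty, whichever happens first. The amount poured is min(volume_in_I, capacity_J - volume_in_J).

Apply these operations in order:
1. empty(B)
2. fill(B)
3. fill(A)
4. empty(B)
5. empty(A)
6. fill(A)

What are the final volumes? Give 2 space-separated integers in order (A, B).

Answer: 3 0

Derivation:
Step 1: empty(B) -> (A=0 B=0)
Step 2: fill(B) -> (A=0 B=5)
Step 3: fill(A) -> (A=3 B=5)
Step 4: empty(B) -> (A=3 B=0)
Step 5: empty(A) -> (A=0 B=0)
Step 6: fill(A) -> (A=3 B=0)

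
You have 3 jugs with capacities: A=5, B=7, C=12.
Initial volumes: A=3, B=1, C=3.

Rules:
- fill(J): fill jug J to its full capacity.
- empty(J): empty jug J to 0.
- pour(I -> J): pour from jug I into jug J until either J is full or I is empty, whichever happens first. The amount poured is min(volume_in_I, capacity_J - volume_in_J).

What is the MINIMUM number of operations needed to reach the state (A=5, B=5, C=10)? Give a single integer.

BFS from (A=3, B=1, C=3). One shortest path:
  1. fill(B) -> (A=3 B=7 C=3)
  2. pour(B -> C) -> (A=3 B=0 C=10)
  3. fill(B) -> (A=3 B=7 C=10)
  4. pour(B -> A) -> (A=5 B=5 C=10)
Reached target in 4 moves.

Answer: 4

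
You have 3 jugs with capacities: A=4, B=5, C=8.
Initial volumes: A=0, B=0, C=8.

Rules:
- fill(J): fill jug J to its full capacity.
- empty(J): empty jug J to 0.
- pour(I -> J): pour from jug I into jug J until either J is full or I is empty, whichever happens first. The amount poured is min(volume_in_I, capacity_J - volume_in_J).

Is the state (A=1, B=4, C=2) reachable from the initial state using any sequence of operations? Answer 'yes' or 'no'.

BFS explored all 186 reachable states.
Reachable set includes: (0,0,0), (0,0,1), (0,0,2), (0,0,3), (0,0,4), (0,0,5), (0,0,6), (0,0,7), (0,0,8), (0,1,0), (0,1,1), (0,1,2) ...
Target (A=1, B=4, C=2) not in reachable set → no.

Answer: no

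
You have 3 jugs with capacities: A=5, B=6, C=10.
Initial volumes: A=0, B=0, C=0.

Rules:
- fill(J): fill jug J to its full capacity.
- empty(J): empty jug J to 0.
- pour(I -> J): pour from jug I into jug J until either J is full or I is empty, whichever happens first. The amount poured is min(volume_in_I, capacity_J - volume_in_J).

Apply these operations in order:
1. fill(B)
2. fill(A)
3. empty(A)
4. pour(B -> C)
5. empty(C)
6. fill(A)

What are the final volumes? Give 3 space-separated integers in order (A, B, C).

Answer: 5 0 0

Derivation:
Step 1: fill(B) -> (A=0 B=6 C=0)
Step 2: fill(A) -> (A=5 B=6 C=0)
Step 3: empty(A) -> (A=0 B=6 C=0)
Step 4: pour(B -> C) -> (A=0 B=0 C=6)
Step 5: empty(C) -> (A=0 B=0 C=0)
Step 6: fill(A) -> (A=5 B=0 C=0)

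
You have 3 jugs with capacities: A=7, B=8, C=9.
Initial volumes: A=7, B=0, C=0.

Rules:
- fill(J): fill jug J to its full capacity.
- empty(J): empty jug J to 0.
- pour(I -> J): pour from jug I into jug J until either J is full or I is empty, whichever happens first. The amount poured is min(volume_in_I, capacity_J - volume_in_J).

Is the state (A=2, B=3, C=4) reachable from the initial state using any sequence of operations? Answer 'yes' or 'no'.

BFS explored all 384 reachable states.
Reachable set includes: (0,0,0), (0,0,1), (0,0,2), (0,0,3), (0,0,4), (0,0,5), (0,0,6), (0,0,7), (0,0,8), (0,0,9), (0,1,0), (0,1,1) ...
Target (A=2, B=3, C=4) not in reachable set → no.

Answer: no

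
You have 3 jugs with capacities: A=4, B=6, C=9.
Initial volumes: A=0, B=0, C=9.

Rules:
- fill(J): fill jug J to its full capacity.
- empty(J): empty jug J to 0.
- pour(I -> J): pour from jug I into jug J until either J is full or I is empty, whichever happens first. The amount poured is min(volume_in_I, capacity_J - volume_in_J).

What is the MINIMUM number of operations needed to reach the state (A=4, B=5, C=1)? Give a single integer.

Answer: 7

Derivation:
BFS from (A=0, B=0, C=9). One shortest path:
  1. pour(C -> A) -> (A=4 B=0 C=5)
  2. empty(A) -> (A=0 B=0 C=5)
  3. pour(C -> B) -> (A=0 B=5 C=0)
  4. fill(C) -> (A=0 B=5 C=9)
  5. pour(C -> A) -> (A=4 B=5 C=5)
  6. empty(A) -> (A=0 B=5 C=5)
  7. pour(C -> A) -> (A=4 B=5 C=1)
Reached target in 7 moves.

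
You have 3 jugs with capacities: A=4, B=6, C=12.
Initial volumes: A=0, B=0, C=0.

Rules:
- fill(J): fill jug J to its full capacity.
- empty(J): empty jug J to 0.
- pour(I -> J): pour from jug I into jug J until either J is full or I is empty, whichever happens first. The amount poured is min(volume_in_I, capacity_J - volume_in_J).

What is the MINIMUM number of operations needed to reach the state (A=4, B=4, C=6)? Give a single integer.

BFS from (A=0, B=0, C=0). One shortest path:
  1. fill(A) -> (A=4 B=0 C=0)
  2. fill(B) -> (A=4 B=6 C=0)
  3. pour(B -> C) -> (A=4 B=0 C=6)
  4. pour(A -> B) -> (A=0 B=4 C=6)
  5. fill(A) -> (A=4 B=4 C=6)
Reached target in 5 moves.

Answer: 5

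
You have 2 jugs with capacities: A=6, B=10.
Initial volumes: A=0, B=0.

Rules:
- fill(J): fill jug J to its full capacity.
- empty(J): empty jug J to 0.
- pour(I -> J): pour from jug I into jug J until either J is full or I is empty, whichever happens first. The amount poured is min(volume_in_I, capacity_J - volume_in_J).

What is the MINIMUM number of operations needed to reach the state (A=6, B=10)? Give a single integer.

BFS from (A=0, B=0). One shortest path:
  1. fill(A) -> (A=6 B=0)
  2. fill(B) -> (A=6 B=10)
Reached target in 2 moves.

Answer: 2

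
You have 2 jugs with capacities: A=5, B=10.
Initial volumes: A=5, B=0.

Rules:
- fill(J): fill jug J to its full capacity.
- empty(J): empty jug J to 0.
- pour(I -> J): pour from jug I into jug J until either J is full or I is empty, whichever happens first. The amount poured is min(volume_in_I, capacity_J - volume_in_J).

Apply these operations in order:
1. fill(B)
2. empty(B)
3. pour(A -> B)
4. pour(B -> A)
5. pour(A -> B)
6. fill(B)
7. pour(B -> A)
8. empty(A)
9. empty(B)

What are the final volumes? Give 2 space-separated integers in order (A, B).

Step 1: fill(B) -> (A=5 B=10)
Step 2: empty(B) -> (A=5 B=0)
Step 3: pour(A -> B) -> (A=0 B=5)
Step 4: pour(B -> A) -> (A=5 B=0)
Step 5: pour(A -> B) -> (A=0 B=5)
Step 6: fill(B) -> (A=0 B=10)
Step 7: pour(B -> A) -> (A=5 B=5)
Step 8: empty(A) -> (A=0 B=5)
Step 9: empty(B) -> (A=0 B=0)

Answer: 0 0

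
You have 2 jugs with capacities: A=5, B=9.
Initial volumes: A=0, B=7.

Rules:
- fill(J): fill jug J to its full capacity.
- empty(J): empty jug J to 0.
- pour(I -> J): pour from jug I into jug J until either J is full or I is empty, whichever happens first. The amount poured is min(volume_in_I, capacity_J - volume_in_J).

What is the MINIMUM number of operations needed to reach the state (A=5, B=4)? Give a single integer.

Answer: 2

Derivation:
BFS from (A=0, B=7). One shortest path:
  1. fill(B) -> (A=0 B=9)
  2. pour(B -> A) -> (A=5 B=4)
Reached target in 2 moves.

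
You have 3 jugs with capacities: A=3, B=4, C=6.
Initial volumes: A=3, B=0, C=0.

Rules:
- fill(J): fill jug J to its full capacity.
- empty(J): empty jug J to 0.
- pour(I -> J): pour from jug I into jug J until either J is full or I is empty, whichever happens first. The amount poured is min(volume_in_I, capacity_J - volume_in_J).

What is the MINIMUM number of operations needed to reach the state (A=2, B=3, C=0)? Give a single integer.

Answer: 5

Derivation:
BFS from (A=3, B=0, C=0). One shortest path:
  1. fill(C) -> (A=3 B=0 C=6)
  2. pour(C -> B) -> (A=3 B=4 C=2)
  3. empty(B) -> (A=3 B=0 C=2)
  4. pour(A -> B) -> (A=0 B=3 C=2)
  5. pour(C -> A) -> (A=2 B=3 C=0)
Reached target in 5 moves.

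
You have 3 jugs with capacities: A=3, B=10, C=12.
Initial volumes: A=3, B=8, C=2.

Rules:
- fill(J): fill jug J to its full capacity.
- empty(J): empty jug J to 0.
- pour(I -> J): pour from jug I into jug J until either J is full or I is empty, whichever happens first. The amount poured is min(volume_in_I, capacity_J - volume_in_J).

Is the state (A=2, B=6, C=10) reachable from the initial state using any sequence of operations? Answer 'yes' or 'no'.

Answer: no

Derivation:
BFS explored all 374 reachable states.
Reachable set includes: (0,0,0), (0,0,1), (0,0,2), (0,0,3), (0,0,4), (0,0,5), (0,0,6), (0,0,7), (0,0,8), (0,0,9), (0,0,10), (0,0,11) ...
Target (A=2, B=6, C=10) not in reachable set → no.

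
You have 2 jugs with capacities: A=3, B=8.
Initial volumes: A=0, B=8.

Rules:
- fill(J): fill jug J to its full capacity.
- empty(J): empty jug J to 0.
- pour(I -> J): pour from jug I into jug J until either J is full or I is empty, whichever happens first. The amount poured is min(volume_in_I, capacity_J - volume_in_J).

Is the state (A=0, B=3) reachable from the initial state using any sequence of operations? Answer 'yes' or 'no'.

Answer: yes

Derivation:
BFS from (A=0, B=8):
  1. fill(A) -> (A=3 B=8)
  2. empty(B) -> (A=3 B=0)
  3. pour(A -> B) -> (A=0 B=3)
Target reached → yes.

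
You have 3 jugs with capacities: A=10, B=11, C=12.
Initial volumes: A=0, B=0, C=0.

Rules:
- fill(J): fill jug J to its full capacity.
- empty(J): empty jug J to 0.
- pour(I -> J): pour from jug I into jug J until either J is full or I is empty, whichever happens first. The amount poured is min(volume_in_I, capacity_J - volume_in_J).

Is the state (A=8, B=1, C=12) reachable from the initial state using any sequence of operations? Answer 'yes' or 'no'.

Answer: yes

Derivation:
BFS from (A=0, B=0, C=0):
  1. fill(A) -> (A=10 B=0 C=0)
  2. fill(B) -> (A=10 B=11 C=0)
  3. pour(A -> C) -> (A=0 B=11 C=10)
  4. pour(B -> A) -> (A=10 B=1 C=10)
  5. pour(A -> C) -> (A=8 B=1 C=12)
Target reached → yes.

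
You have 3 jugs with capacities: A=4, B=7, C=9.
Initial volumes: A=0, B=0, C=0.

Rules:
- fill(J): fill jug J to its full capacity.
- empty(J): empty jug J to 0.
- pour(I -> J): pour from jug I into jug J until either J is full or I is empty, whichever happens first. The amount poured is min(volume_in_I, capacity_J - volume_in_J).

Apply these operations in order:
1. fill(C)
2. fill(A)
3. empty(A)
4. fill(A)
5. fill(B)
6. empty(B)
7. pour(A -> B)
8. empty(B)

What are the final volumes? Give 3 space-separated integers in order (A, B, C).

Step 1: fill(C) -> (A=0 B=0 C=9)
Step 2: fill(A) -> (A=4 B=0 C=9)
Step 3: empty(A) -> (A=0 B=0 C=9)
Step 4: fill(A) -> (A=4 B=0 C=9)
Step 5: fill(B) -> (A=4 B=7 C=9)
Step 6: empty(B) -> (A=4 B=0 C=9)
Step 7: pour(A -> B) -> (A=0 B=4 C=9)
Step 8: empty(B) -> (A=0 B=0 C=9)

Answer: 0 0 9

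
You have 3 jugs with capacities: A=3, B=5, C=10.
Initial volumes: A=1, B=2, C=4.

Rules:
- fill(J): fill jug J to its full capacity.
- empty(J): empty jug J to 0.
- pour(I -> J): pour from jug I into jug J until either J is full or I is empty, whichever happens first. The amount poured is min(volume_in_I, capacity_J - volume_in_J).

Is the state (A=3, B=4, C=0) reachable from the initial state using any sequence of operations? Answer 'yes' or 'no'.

BFS from (A=1, B=2, C=4):
  1. pour(B -> A) -> (A=3 B=0 C=4)
  2. pour(C -> B) -> (A=3 B=4 C=0)
Target reached → yes.

Answer: yes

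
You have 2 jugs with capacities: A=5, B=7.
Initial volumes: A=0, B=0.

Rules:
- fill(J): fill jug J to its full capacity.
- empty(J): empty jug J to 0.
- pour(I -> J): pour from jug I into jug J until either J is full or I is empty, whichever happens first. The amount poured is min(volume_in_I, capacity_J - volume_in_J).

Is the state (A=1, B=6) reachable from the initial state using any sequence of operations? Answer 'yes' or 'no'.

BFS explored all 24 reachable states.
Reachable set includes: (0,0), (0,1), (0,2), (0,3), (0,4), (0,5), (0,6), (0,7), (1,0), (1,7), (2,0), (2,7) ...
Target (A=1, B=6) not in reachable set → no.

Answer: no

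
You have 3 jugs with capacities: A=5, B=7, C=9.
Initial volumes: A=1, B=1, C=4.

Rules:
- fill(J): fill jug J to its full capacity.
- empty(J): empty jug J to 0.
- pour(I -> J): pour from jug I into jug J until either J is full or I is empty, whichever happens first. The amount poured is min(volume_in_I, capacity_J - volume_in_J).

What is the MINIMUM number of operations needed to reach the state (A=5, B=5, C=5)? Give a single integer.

BFS from (A=1, B=1, C=4). One shortest path:
  1. pour(C -> B) -> (A=1 B=5 C=0)
  2. fill(C) -> (A=1 B=5 C=9)
  3. pour(C -> A) -> (A=5 B=5 C=5)
Reached target in 3 moves.

Answer: 3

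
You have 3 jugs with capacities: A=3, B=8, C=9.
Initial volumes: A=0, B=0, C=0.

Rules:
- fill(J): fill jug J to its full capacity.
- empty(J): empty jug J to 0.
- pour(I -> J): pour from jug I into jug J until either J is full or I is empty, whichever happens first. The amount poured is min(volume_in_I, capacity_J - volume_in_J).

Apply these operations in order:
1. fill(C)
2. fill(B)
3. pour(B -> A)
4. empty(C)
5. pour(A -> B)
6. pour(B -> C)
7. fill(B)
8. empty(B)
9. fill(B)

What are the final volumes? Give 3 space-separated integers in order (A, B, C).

Answer: 0 8 8

Derivation:
Step 1: fill(C) -> (A=0 B=0 C=9)
Step 2: fill(B) -> (A=0 B=8 C=9)
Step 3: pour(B -> A) -> (A=3 B=5 C=9)
Step 4: empty(C) -> (A=3 B=5 C=0)
Step 5: pour(A -> B) -> (A=0 B=8 C=0)
Step 6: pour(B -> C) -> (A=0 B=0 C=8)
Step 7: fill(B) -> (A=0 B=8 C=8)
Step 8: empty(B) -> (A=0 B=0 C=8)
Step 9: fill(B) -> (A=0 B=8 C=8)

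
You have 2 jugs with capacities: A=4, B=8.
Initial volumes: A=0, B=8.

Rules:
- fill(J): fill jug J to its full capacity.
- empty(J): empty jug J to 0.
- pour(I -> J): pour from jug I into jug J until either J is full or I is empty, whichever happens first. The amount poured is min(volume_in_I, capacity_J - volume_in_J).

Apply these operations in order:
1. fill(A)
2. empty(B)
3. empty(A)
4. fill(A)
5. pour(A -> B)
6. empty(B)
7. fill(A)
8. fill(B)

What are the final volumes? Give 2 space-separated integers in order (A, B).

Answer: 4 8

Derivation:
Step 1: fill(A) -> (A=4 B=8)
Step 2: empty(B) -> (A=4 B=0)
Step 3: empty(A) -> (A=0 B=0)
Step 4: fill(A) -> (A=4 B=0)
Step 5: pour(A -> B) -> (A=0 B=4)
Step 6: empty(B) -> (A=0 B=0)
Step 7: fill(A) -> (A=4 B=0)
Step 8: fill(B) -> (A=4 B=8)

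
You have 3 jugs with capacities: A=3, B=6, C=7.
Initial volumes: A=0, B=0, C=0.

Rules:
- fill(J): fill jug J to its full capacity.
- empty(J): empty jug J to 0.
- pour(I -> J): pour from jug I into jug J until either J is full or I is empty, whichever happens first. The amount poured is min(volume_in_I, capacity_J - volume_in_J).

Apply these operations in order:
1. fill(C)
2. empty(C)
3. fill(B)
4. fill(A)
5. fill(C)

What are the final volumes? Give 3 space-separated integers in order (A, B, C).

Answer: 3 6 7

Derivation:
Step 1: fill(C) -> (A=0 B=0 C=7)
Step 2: empty(C) -> (A=0 B=0 C=0)
Step 3: fill(B) -> (A=0 B=6 C=0)
Step 4: fill(A) -> (A=3 B=6 C=0)
Step 5: fill(C) -> (A=3 B=6 C=7)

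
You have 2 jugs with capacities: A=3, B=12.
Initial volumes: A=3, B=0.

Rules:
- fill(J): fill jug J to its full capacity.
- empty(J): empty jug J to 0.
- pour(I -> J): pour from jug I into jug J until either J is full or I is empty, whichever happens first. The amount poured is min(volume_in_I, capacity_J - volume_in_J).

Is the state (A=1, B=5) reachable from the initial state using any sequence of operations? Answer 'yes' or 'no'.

BFS explored all 10 reachable states.
Reachable set includes: (0,0), (0,3), (0,6), (0,9), (0,12), (3,0), (3,3), (3,6), (3,9), (3,12)
Target (A=1, B=5) not in reachable set → no.

Answer: no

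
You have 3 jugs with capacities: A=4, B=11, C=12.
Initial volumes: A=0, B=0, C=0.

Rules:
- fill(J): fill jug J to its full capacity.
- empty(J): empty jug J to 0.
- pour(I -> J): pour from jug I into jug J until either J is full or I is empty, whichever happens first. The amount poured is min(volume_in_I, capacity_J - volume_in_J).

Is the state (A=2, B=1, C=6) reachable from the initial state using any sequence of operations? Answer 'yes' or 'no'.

BFS explored all 450 reachable states.
Reachable set includes: (0,0,0), (0,0,1), (0,0,2), (0,0,3), (0,0,4), (0,0,5), (0,0,6), (0,0,7), (0,0,8), (0,0,9), (0,0,10), (0,0,11) ...
Target (A=2, B=1, C=6) not in reachable set → no.

Answer: no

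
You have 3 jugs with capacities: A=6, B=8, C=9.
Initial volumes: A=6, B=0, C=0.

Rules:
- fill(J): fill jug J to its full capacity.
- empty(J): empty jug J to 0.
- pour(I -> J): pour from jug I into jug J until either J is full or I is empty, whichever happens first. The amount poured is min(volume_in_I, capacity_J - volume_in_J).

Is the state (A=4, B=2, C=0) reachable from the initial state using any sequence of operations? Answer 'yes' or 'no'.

Answer: yes

Derivation:
BFS from (A=6, B=0, C=0):
  1. fill(C) -> (A=6 B=0 C=9)
  2. pour(A -> B) -> (A=0 B=6 C=9)
  3. pour(C -> A) -> (A=6 B=6 C=3)
  4. pour(A -> B) -> (A=4 B=8 C=3)
  5. pour(B -> C) -> (A=4 B=2 C=9)
  6. empty(C) -> (A=4 B=2 C=0)
Target reached → yes.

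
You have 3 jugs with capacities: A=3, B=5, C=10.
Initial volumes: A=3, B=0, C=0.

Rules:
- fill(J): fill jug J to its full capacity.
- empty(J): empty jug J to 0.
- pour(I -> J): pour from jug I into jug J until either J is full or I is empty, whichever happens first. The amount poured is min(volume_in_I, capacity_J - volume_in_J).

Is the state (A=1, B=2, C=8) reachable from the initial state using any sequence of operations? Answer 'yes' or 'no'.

BFS explored all 192 reachable states.
Reachable set includes: (0,0,0), (0,0,1), (0,0,2), (0,0,3), (0,0,4), (0,0,5), (0,0,6), (0,0,7), (0,0,8), (0,0,9), (0,0,10), (0,1,0) ...
Target (A=1, B=2, C=8) not in reachable set → no.

Answer: no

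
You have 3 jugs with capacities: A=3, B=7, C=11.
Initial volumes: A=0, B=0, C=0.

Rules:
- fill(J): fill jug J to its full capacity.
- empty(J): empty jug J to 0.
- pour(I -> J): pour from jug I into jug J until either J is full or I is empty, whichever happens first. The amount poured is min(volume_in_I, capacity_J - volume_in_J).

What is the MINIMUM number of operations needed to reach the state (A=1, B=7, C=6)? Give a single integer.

Answer: 7

Derivation:
BFS from (A=0, B=0, C=0). One shortest path:
  1. fill(B) -> (A=0 B=7 C=0)
  2. pour(B -> A) -> (A=3 B=4 C=0)
  3. pour(A -> C) -> (A=0 B=4 C=3)
  4. pour(B -> A) -> (A=3 B=1 C=3)
  5. pour(A -> C) -> (A=0 B=1 C=6)
  6. pour(B -> A) -> (A=1 B=0 C=6)
  7. fill(B) -> (A=1 B=7 C=6)
Reached target in 7 moves.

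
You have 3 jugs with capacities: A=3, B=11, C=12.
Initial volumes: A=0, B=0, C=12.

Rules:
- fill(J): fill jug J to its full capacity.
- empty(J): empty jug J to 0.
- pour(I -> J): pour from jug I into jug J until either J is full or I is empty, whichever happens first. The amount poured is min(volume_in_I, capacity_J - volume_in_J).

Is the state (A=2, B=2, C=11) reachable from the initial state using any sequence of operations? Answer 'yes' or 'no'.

Answer: no

Derivation:
BFS explored all 404 reachable states.
Reachable set includes: (0,0,0), (0,0,1), (0,0,2), (0,0,3), (0,0,4), (0,0,5), (0,0,6), (0,0,7), (0,0,8), (0,0,9), (0,0,10), (0,0,11) ...
Target (A=2, B=2, C=11) not in reachable set → no.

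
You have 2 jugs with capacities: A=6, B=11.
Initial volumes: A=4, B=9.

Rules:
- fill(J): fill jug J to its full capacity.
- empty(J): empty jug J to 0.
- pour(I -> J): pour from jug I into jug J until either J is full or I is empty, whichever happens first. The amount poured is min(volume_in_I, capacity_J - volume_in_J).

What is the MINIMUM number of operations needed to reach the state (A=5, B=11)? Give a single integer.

BFS from (A=4, B=9). One shortest path:
  1. empty(A) -> (A=0 B=9)
  2. fill(B) -> (A=0 B=11)
  3. pour(B -> A) -> (A=6 B=5)
  4. empty(A) -> (A=0 B=5)
  5. pour(B -> A) -> (A=5 B=0)
  6. fill(B) -> (A=5 B=11)
Reached target in 6 moves.

Answer: 6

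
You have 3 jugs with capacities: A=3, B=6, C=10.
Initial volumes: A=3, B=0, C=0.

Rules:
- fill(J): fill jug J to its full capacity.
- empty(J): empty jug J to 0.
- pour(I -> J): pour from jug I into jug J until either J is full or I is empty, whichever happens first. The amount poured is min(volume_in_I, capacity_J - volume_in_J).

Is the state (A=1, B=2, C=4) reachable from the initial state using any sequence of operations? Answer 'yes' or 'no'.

Answer: no

Derivation:
BFS explored all 218 reachable states.
Reachable set includes: (0,0,0), (0,0,1), (0,0,2), (0,0,3), (0,0,4), (0,0,5), (0,0,6), (0,0,7), (0,0,8), (0,0,9), (0,0,10), (0,1,0) ...
Target (A=1, B=2, C=4) not in reachable set → no.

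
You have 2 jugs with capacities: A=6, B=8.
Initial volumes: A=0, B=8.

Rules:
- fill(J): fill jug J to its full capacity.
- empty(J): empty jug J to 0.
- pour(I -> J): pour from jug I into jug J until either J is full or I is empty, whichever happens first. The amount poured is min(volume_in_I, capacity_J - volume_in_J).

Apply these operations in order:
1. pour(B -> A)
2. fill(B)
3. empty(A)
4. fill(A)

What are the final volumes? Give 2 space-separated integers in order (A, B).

Answer: 6 8

Derivation:
Step 1: pour(B -> A) -> (A=6 B=2)
Step 2: fill(B) -> (A=6 B=8)
Step 3: empty(A) -> (A=0 B=8)
Step 4: fill(A) -> (A=6 B=8)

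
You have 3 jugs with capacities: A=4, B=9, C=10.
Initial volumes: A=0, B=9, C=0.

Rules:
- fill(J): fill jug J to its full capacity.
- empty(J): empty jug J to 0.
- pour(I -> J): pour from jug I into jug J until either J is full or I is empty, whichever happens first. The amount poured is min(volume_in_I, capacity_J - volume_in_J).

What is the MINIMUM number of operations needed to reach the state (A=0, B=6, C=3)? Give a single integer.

BFS from (A=0, B=9, C=0). One shortest path:
  1. fill(A) -> (A=4 B=9 C=0)
  2. pour(A -> C) -> (A=0 B=9 C=4)
  3. pour(B -> C) -> (A=0 B=3 C=10)
  4. pour(C -> A) -> (A=4 B=3 C=6)
  5. empty(A) -> (A=0 B=3 C=6)
  6. pour(B -> A) -> (A=3 B=0 C=6)
  7. pour(C -> B) -> (A=3 B=6 C=0)
  8. pour(A -> C) -> (A=0 B=6 C=3)
Reached target in 8 moves.

Answer: 8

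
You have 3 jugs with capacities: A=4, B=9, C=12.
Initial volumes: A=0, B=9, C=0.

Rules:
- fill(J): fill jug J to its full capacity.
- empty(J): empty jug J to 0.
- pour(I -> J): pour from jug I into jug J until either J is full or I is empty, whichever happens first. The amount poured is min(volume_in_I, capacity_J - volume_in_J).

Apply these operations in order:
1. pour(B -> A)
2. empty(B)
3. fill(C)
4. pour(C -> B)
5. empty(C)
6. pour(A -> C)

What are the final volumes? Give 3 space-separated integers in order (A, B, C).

Answer: 0 9 4

Derivation:
Step 1: pour(B -> A) -> (A=4 B=5 C=0)
Step 2: empty(B) -> (A=4 B=0 C=0)
Step 3: fill(C) -> (A=4 B=0 C=12)
Step 4: pour(C -> B) -> (A=4 B=9 C=3)
Step 5: empty(C) -> (A=4 B=9 C=0)
Step 6: pour(A -> C) -> (A=0 B=9 C=4)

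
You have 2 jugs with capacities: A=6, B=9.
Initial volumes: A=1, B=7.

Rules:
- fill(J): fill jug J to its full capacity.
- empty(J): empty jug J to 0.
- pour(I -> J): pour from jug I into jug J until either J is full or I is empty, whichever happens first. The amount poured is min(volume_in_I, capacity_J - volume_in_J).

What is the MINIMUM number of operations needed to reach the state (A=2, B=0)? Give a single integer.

Answer: 3

Derivation:
BFS from (A=1, B=7). One shortest path:
  1. pour(B -> A) -> (A=6 B=2)
  2. empty(A) -> (A=0 B=2)
  3. pour(B -> A) -> (A=2 B=0)
Reached target in 3 moves.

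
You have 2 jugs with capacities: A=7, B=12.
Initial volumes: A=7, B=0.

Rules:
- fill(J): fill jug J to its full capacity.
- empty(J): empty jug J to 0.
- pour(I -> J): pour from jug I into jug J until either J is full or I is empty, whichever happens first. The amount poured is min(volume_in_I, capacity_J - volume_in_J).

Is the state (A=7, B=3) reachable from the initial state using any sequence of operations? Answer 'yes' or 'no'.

Answer: yes

Derivation:
BFS from (A=7, B=0):
  1. empty(A) -> (A=0 B=0)
  2. fill(B) -> (A=0 B=12)
  3. pour(B -> A) -> (A=7 B=5)
  4. empty(A) -> (A=0 B=5)
  5. pour(B -> A) -> (A=5 B=0)
  6. fill(B) -> (A=5 B=12)
  7. pour(B -> A) -> (A=7 B=10)
  8. empty(A) -> (A=0 B=10)
  9. pour(B -> A) -> (A=7 B=3)
Target reached → yes.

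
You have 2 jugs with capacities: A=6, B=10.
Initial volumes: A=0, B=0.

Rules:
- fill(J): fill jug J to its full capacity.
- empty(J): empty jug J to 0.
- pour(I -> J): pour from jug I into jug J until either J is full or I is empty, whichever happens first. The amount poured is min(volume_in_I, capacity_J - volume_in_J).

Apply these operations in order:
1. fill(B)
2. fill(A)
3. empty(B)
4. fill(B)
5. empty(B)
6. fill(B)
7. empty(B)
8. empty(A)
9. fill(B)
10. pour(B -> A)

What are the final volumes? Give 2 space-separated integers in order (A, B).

Step 1: fill(B) -> (A=0 B=10)
Step 2: fill(A) -> (A=6 B=10)
Step 3: empty(B) -> (A=6 B=0)
Step 4: fill(B) -> (A=6 B=10)
Step 5: empty(B) -> (A=6 B=0)
Step 6: fill(B) -> (A=6 B=10)
Step 7: empty(B) -> (A=6 B=0)
Step 8: empty(A) -> (A=0 B=0)
Step 9: fill(B) -> (A=0 B=10)
Step 10: pour(B -> A) -> (A=6 B=4)

Answer: 6 4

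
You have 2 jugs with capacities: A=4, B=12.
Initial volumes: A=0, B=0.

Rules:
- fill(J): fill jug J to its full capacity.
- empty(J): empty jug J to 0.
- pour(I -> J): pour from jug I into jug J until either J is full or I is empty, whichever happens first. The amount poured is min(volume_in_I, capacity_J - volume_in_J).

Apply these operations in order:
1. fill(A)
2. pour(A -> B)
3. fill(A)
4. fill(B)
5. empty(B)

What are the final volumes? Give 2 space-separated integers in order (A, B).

Answer: 4 0

Derivation:
Step 1: fill(A) -> (A=4 B=0)
Step 2: pour(A -> B) -> (A=0 B=4)
Step 3: fill(A) -> (A=4 B=4)
Step 4: fill(B) -> (A=4 B=12)
Step 5: empty(B) -> (A=4 B=0)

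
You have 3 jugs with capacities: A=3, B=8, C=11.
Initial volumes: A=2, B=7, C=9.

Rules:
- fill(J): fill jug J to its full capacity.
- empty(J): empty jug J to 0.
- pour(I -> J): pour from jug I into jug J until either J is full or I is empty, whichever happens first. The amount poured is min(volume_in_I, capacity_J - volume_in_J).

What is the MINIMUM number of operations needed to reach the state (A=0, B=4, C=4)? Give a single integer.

BFS from (A=2, B=7, C=9). One shortest path:
  1. fill(A) -> (A=3 B=7 C=9)
  2. pour(A -> C) -> (A=1 B=7 C=11)
  3. empty(C) -> (A=1 B=7 C=0)
  4. pour(A -> C) -> (A=0 B=7 C=1)
  5. pour(B -> A) -> (A=3 B=4 C=1)
  6. pour(A -> C) -> (A=0 B=4 C=4)
Reached target in 6 moves.

Answer: 6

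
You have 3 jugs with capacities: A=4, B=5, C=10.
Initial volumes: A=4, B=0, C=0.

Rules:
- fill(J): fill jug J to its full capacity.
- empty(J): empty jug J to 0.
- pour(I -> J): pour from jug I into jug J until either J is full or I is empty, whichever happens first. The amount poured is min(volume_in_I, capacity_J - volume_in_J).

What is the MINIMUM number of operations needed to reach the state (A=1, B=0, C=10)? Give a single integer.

BFS from (A=4, B=0, C=0). One shortest path:
  1. empty(A) -> (A=0 B=0 C=0)
  2. fill(B) -> (A=0 B=5 C=0)
  3. fill(C) -> (A=0 B=5 C=10)
  4. pour(B -> A) -> (A=4 B=1 C=10)
  5. empty(A) -> (A=0 B=1 C=10)
  6. pour(B -> A) -> (A=1 B=0 C=10)
Reached target in 6 moves.

Answer: 6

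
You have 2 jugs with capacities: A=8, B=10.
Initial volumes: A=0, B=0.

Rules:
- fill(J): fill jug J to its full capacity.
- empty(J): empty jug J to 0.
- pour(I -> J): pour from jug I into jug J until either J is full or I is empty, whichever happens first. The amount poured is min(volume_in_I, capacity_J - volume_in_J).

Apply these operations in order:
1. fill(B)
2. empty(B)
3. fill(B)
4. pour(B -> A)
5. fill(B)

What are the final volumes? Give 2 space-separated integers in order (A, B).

Answer: 8 10

Derivation:
Step 1: fill(B) -> (A=0 B=10)
Step 2: empty(B) -> (A=0 B=0)
Step 3: fill(B) -> (A=0 B=10)
Step 4: pour(B -> A) -> (A=8 B=2)
Step 5: fill(B) -> (A=8 B=10)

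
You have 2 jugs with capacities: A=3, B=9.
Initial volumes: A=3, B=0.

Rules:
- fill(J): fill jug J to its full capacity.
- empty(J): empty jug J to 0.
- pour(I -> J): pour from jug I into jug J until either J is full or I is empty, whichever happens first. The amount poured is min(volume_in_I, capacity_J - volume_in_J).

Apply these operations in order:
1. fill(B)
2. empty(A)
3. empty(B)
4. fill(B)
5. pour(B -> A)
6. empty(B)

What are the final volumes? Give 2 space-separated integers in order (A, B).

Step 1: fill(B) -> (A=3 B=9)
Step 2: empty(A) -> (A=0 B=9)
Step 3: empty(B) -> (A=0 B=0)
Step 4: fill(B) -> (A=0 B=9)
Step 5: pour(B -> A) -> (A=3 B=6)
Step 6: empty(B) -> (A=3 B=0)

Answer: 3 0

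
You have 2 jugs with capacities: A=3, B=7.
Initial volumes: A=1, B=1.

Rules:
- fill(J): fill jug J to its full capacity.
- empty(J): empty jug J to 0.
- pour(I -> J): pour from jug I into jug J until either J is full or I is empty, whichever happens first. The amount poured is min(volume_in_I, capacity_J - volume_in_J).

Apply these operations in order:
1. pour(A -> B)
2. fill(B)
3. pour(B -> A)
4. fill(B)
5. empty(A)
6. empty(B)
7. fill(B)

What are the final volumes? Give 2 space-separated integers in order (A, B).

Answer: 0 7

Derivation:
Step 1: pour(A -> B) -> (A=0 B=2)
Step 2: fill(B) -> (A=0 B=7)
Step 3: pour(B -> A) -> (A=3 B=4)
Step 4: fill(B) -> (A=3 B=7)
Step 5: empty(A) -> (A=0 B=7)
Step 6: empty(B) -> (A=0 B=0)
Step 7: fill(B) -> (A=0 B=7)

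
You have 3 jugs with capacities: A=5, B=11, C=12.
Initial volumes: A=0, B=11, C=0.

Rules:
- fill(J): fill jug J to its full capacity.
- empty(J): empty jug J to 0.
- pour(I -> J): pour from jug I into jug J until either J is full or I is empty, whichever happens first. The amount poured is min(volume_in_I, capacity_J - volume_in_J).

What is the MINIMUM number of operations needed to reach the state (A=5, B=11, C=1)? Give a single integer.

Answer: 4

Derivation:
BFS from (A=0, B=11, C=0). One shortest path:
  1. fill(A) -> (A=5 B=11 C=0)
  2. empty(B) -> (A=5 B=0 C=0)
  3. fill(C) -> (A=5 B=0 C=12)
  4. pour(C -> B) -> (A=5 B=11 C=1)
Reached target in 4 moves.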